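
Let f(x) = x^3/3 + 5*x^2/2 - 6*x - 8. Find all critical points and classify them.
f'(x) = x^2 + 5*x - 6

Solve f'(x) = 0:
  Factor: x^2 + 5*x - 6 = (x - 1)*(x + 6) = 0.
  ⇒ x = -6, 1

f''(x) = 2*x + 5
Second-derivative test at each critical point:
  f''(-6) = -7 < 0 → local maximum
  f''(1) = 7 > 0 → local minimum

Critical points: x = -6 (local maximum); x = 1 (local minimum)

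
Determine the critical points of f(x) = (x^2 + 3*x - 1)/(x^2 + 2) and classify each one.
f'(x) = 3*(-x^2 + 2*x + 2)/(x^4 + 4*x^2 + 4)

Solve f'(x) = 0:
  f'(x) = -3*(x^2 - 2*x - 2)/(x^2 + 2)^2; the denominator is positive wherever f is defined, so f'(x) = 0 ⇔ -3*x^2 + 6*x + 6 = 0.
  Factor: -3*x^2 + 6*x + 6 = -3*(x^2 - 2*x - 2); x^2 - 2*x - 2 = 0 has no rational roots; quadratic formula: x = (2 ± √12)/2.
  ⇒ x = 1 - sqrt(3) ≈ -0.7321, 1 + sqrt(3) ≈ 2.7321

f''(x) = 6*(x^3 - 3*x^2 - 6*x + 2)/(x^6 + 6*x^4 + 12*x^2 + 8)
Second-derivative test at each critical point:
  f''(-0.7321) = 1.6160 > 0 → local minimum
  f''(2.7321) = -0.1160 < 0 → local maximum

Critical points: x = 1 - sqrt(3) ≈ -0.7321 (local minimum); x = 1 + sqrt(3) ≈ 2.7321 (local maximum)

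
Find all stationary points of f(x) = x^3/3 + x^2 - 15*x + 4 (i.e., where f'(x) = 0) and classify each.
f'(x) = x^2 + 2*x - 15

Solve f'(x) = 0:
  Factor: x^2 + 2*x - 15 = (x - 3)*(x + 5) = 0.
  ⇒ x = -5, 3

f''(x) = 2*x + 2
Second-derivative test at each critical point:
  f''(-5) = -8 < 0 → local maximum
  f''(3) = 8 > 0 → local minimum

Critical points: x = -5 (local maximum); x = 3 (local minimum)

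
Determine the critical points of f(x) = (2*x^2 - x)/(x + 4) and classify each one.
f'(x) = 2*(x^2 + 8*x - 2)/(x^2 + 8*x + 16)

Solve f'(x) = 0:
  f'(x) = 2*(x^2 + 8*x - 2)/(x + 4)^2; the denominator is positive wherever f is defined, so f'(x) = 0 ⇔ 2*x^2 + 16*x - 4 = 0.
  Factor: 2*x^2 + 16*x - 4 = 2*(x^2 + 8*x - 2); x^2 + 8*x - 2 = 0 has no rational roots; quadratic formula: x = (-8 ± √72)/2.
  ⇒ x = -3*sqrt(2) - 4 ≈ -8.2426, -4 + 3*sqrt(2) ≈ 0.2426

f''(x) = 72/(x^3 + 12*x^2 + 48*x + 64)
Second-derivative test at each critical point:
  f''(-8.2426) = -0.9428 < 0 → local maximum
  f''(0.2426) = 0.9428 > 0 → local minimum

Critical points: x = -3*sqrt(2) - 4 ≈ -8.2426 (local maximum); x = -4 + 3*sqrt(2) ≈ 0.2426 (local minimum)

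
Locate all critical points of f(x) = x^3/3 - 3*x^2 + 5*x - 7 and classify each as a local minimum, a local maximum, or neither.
f'(x) = x^2 - 6*x + 5

Solve f'(x) = 0:
  Factor: x^2 - 6*x + 5 = (x - 5)*(x - 1) = 0.
  ⇒ x = 1, 5

f''(x) = 2*x - 6
Second-derivative test at each critical point:
  f''(1) = -4 < 0 → local maximum
  f''(5) = 4 > 0 → local minimum

Critical points: x = 1 (local maximum); x = 5 (local minimum)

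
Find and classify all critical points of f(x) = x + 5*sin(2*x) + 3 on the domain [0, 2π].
f'(x) = 10*cos(2*x) + 1

Solve f'(x) = 0 on [0, 2π]:
  f'(x) = 0 ⇔ cos(2*x) = -1/10, i.e. 2*x = ±arccos(-1/10) + 2nπ; keep the solutions lying in [0, 2π].
  ⇒ x = acos(-1/10)/2 ≈ 0.8355, pi - acos(-1/10)/2 ≈ 2.3061, acos(-1/10)/2 + pi ≈ 3.9771, -acos(-1/10)/2 + 2*pi ≈ 5.4477

f''(x) = -20*sin(2*x)
Second-derivative test at each critical point:
  f''(0.8355) = -19.8997 < 0 → local maximum
  f''(2.3061) = 19.8997 > 0 → local minimum
  f''(3.9771) = -19.8997 < 0 → local maximum
  f''(5.4477) = 19.8997 > 0 → local minimum

Critical points: x = acos(-1/10)/2 ≈ 0.8355 (local maximum); x = pi - acos(-1/10)/2 ≈ 2.3061 (local minimum); x = acos(-1/10)/2 + pi ≈ 3.9771 (local maximum); x = -acos(-1/10)/2 + 2*pi ≈ 5.4477 (local minimum)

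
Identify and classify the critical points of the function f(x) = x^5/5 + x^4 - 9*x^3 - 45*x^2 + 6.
f'(x) = x*(x^3 + 4*x^2 - 27*x - 90)

Solve f'(x) = 0:
  Factor: x^4 + 4*x^3 - 27*x^2 - 90*x = x*(x - 5)*(x + 3)*(x + 6) = 0.
  ⇒ x = -6, -3, 0, 5

f''(x) = 4*x^3 + 12*x^2 - 54*x - 90
Second-derivative test at each critical point:
  f''(-6) = -198 < 0 → local maximum
  f''(-3) = 72 > 0 → local minimum
  f''(0) = -90 < 0 → local maximum
  f''(5) = 440 > 0 → local minimum

Critical points: x = -6 (local maximum); x = -3 (local minimum); x = 0 (local maximum); x = 5 (local minimum)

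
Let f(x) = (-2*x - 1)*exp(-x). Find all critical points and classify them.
f'(x) = (2*x - 1)*exp(-x)

Solve f'(x) = 0:
  f'(x) = (2*x - 1)·exp(-x) and exp(-x) > 0 for every x, so f'(x) = 0 ⇔ 2*x - 1 = 0.
  2*x - 1 = 0.
  ⇒ x = 1/2

f''(x) = (3 - 2*x)*exp(-x)
Second-derivative test at each critical point:
  f''(1/2) = 1.2131 > 0 → local minimum

Critical points: x = 1/2 (local minimum)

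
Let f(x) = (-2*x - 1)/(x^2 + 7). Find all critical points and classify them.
f'(x) = 2*(x^2 + x - 7)/(x^4 + 14*x^2 + 49)

Solve f'(x) = 0:
  f'(x) = 2*(x^2 + x - 7)/(x^2 + 7)^2; the denominator is positive wherever f is defined, so f'(x) = 0 ⇔ 2*x^2 + 2*x - 14 = 0.
  Factor: 2*x^2 + 2*x - 14 = 2*(x^2 + x - 7); x^2 + x - 7 = 0 has no rational roots; quadratic formula: x = (-1 ± √29)/2.
  ⇒ x = -sqrt(29)/2 - 1/2 ≈ -3.1926, -1/2 + sqrt(29)/2 ≈ 2.1926

f''(x) = 2*(-4*x^2*(2*x + 1) + (6*x + 1)*(x^2 + 7))/(x^2 + 7)^3
Second-derivative test at each critical point:
  f''(-3.1926) = -0.0364 < 0 → local maximum
  f''(2.1926) = 0.0773 > 0 → local minimum

Critical points: x = -sqrt(29)/2 - 1/2 ≈ -3.1926 (local maximum); x = -1/2 + sqrt(29)/2 ≈ 2.1926 (local minimum)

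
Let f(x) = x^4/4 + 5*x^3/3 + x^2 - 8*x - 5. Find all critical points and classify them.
f'(x) = x^3 + 5*x^2 + 2*x - 8

Solve f'(x) = 0:
  Factor: x^3 + 5*x^2 + 2*x - 8 = (x - 1)*(x + 2)*(x + 4) = 0.
  ⇒ x = -4, -2, 1

f''(x) = 3*x^2 + 10*x + 2
Second-derivative test at each critical point:
  f''(-4) = 10 > 0 → local minimum
  f''(-2) = -6 < 0 → local maximum
  f''(1) = 15 > 0 → local minimum

Critical points: x = -4 (local minimum); x = -2 (local maximum); x = 1 (local minimum)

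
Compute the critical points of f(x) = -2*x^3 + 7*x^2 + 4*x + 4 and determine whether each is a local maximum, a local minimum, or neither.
f'(x) = -6*x^2 + 14*x + 4

Solve f'(x) = 0:
  Factor: -6*x^2 + 14*x + 4 = -2*(3*x^2 - 7*x - 2); 3*x^2 - 7*x - 2 = 0 has no rational roots; quadratic formula: x = (7 ± √73)/6.
  ⇒ x = 7/6 - sqrt(73)/6 ≈ -0.2573, 7/6 + sqrt(73)/6 ≈ 2.5907

f''(x) = 14 - 12*x
Second-derivative test at each critical point:
  f''(-0.2573) = 17.0880 > 0 → local minimum
  f''(2.5907) = -17.0880 < 0 → local maximum

Critical points: x = 7/6 - sqrt(73)/6 ≈ -0.2573 (local minimum); x = 7/6 + sqrt(73)/6 ≈ 2.5907 (local maximum)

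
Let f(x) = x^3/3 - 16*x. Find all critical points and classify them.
f'(x) = x^2 - 16

Solve f'(x) = 0:
  Factor: x^2 - 16 = (x - 4)*(x + 4) = 0.
  ⇒ x = -4, 4

f''(x) = 2*x
Second-derivative test at each critical point:
  f''(-4) = -8 < 0 → local maximum
  f''(4) = 8 > 0 → local minimum

Critical points: x = -4 (local maximum); x = 4 (local minimum)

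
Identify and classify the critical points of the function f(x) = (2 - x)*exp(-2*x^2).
f'(x) = (4*x*(x - 2) - 1)*exp(-2*x^2)

Solve f'(x) = 0:
  f'(x) = (4*x^2 - 8*x - 1)·exp(-2*x^2) and exp(-2*x^2) > 0 for every x, so f'(x) = 0 ⇔ 4*x^2 - 8*x - 1 = 0.
  4*x^2 - 8*x - 1 = 0 has no rational roots; quadratic formula: x = (8 ± √80)/8.
  ⇒ x = 1 - sqrt(5)/2 ≈ -0.1180, 1 + sqrt(5)/2 ≈ 2.1180

f''(x) = 4*(4*x^2*(2 - x) + 3*x - 2)*exp(-2*x^2)
Second-derivative test at each critical point:
  f''(-0.1180) = -8.6985 < 0 → local maximum
  f''(2.1180) = 0.0011 > 0 → local minimum

Critical points: x = 1 - sqrt(5)/2 ≈ -0.1180 (local maximum); x = 1 + sqrt(5)/2 ≈ 2.1180 (local minimum)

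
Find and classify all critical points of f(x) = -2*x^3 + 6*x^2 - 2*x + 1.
f'(x) = -6*x^2 + 12*x - 2

Solve f'(x) = 0:
  Factor: -6*x^2 + 12*x - 2 = -2*(3*x^2 - 6*x + 1); 3*x^2 - 6*x + 1 = 0 has no rational roots; quadratic formula: x = (6 ± √24)/6.
  ⇒ x = 1 - sqrt(6)/3 ≈ 0.1835, sqrt(6)/3 + 1 ≈ 1.8165

f''(x) = 12 - 12*x
Second-derivative test at each critical point:
  f''(0.1835) = 9.7980 > 0 → local minimum
  f''(1.8165) = -9.7980 < 0 → local maximum

Critical points: x = 1 - sqrt(6)/3 ≈ 0.1835 (local minimum); x = sqrt(6)/3 + 1 ≈ 1.8165 (local maximum)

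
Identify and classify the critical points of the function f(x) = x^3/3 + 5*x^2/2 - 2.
f'(x) = x*(x + 5)

Solve f'(x) = 0:
  Factor: x^2 + 5*x = x*(x + 5) = 0.
  ⇒ x = -5, 0

f''(x) = 2*x + 5
Second-derivative test at each critical point:
  f''(-5) = -5 < 0 → local maximum
  f''(0) = 5 > 0 → local minimum

Critical points: x = -5 (local maximum); x = 0 (local minimum)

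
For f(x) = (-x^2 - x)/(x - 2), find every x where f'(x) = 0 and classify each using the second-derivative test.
f'(x) = (-x^2 + 4*x + 2)/(x^2 - 4*x + 4)

Solve f'(x) = 0:
  f'(x) = -(x^2 - 4*x - 2)/(x - 2)^2; the denominator is positive wherever f is defined, so f'(x) = 0 ⇔ -x^2 + 4*x + 2 = 0.
  x^2 - 4*x - 2 = 0 has no rational roots; quadratic formula: x = (4 ± √24)/2.
  ⇒ x = 2 - sqrt(6) ≈ -0.4495, 2 + sqrt(6) ≈ 4.4495

f''(x) = -12/(x^3 - 6*x^2 + 12*x - 8)
Second-derivative test at each critical point:
  f''(-0.4495) = 0.8165 > 0 → local minimum
  f''(4.4495) = -0.8165 < 0 → local maximum

Critical points: x = 2 - sqrt(6) ≈ -0.4495 (local minimum); x = 2 + sqrt(6) ≈ 4.4495 (local maximum)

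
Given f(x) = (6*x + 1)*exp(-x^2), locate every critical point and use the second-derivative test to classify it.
f'(x) = 2*(-x*(6*x + 1) + 3)*exp(-x^2)

Solve f'(x) = 0:
  f'(x) = (-12*x^2 - 2*x + 6)·exp(-x^2) and exp(-x^2) > 0 for every x, so f'(x) = 0 ⇔ -12*x^2 - 2*x + 6 = 0.
  Factor: -12*x^2 - 2*x + 6 = -2*(6*x^2 + x - 3); 6*x^2 + x - 3 = 0 has no rational roots; quadratic formula: x = (-1 ± √73)/12.
  ⇒ x = -sqrt(73)/12 - 1/12 ≈ -0.7953, -1/12 + sqrt(73)/12 ≈ 0.6287

f''(x) = 2*(2*x^2*(6*x + 1) - 18*x - 1)*exp(-x^2)
Second-derivative test at each critical point:
  f''(-0.7953) = 9.0777 > 0 → local minimum
  f''(0.6287) = -11.5093 < 0 → local maximum

Critical points: x = -sqrt(73)/12 - 1/12 ≈ -0.7953 (local minimum); x = -1/12 + sqrt(73)/12 ≈ 0.6287 (local maximum)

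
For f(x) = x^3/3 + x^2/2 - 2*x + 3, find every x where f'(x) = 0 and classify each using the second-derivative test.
f'(x) = x^2 + x - 2

Solve f'(x) = 0:
  Factor: x^2 + x - 2 = (x - 1)*(x + 2) = 0.
  ⇒ x = -2, 1

f''(x) = 2*x + 1
Second-derivative test at each critical point:
  f''(-2) = -3 < 0 → local maximum
  f''(1) = 3 > 0 → local minimum

Critical points: x = -2 (local maximum); x = 1 (local minimum)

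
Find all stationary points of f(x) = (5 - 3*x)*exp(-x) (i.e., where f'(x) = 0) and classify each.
f'(x) = (3*x - 8)*exp(-x)

Solve f'(x) = 0:
  f'(x) = (3*x - 8)·exp(-x) and exp(-x) > 0 for every x, so f'(x) = 0 ⇔ 3*x - 8 = 0.
  3*x - 8 = 0.
  ⇒ x = 8/3

f''(x) = (11 - 3*x)*exp(-x)
Second-derivative test at each critical point:
  f''(8/3) = 0.2085 > 0 → local minimum

Critical points: x = 8/3 (local minimum)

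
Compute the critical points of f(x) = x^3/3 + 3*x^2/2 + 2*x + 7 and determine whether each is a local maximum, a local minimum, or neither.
f'(x) = x^2 + 3*x + 2

Solve f'(x) = 0:
  Factor: x^2 + 3*x + 2 = (x + 1)*(x + 2) = 0.
  ⇒ x = -2, -1

f''(x) = 2*x + 3
Second-derivative test at each critical point:
  f''(-2) = -1 < 0 → local maximum
  f''(-1) = 1 > 0 → local minimum

Critical points: x = -2 (local maximum); x = -1 (local minimum)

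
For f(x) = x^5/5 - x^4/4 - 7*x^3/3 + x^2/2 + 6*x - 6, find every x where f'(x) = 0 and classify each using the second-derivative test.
f'(x) = x^4 - x^3 - 7*x^2 + x + 6

Solve f'(x) = 0:
  Factor: x^4 - x^3 - 7*x^2 + x + 6 = (x - 3)*(x - 1)*(x + 1)*(x + 2) = 0.
  ⇒ x = -2, -1, 1, 3

f''(x) = 4*x^3 - 3*x^2 - 14*x + 1
Second-derivative test at each critical point:
  f''(-2) = -15 < 0 → local maximum
  f''(-1) = 8 > 0 → local minimum
  f''(1) = -12 < 0 → local maximum
  f''(3) = 40 > 0 → local minimum

Critical points: x = -2 (local maximum); x = -1 (local minimum); x = 1 (local maximum); x = 3 (local minimum)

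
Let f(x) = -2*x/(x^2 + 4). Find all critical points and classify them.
f'(x) = 2*(x^2 - 4)/(x^2 + 4)^2

Solve f'(x) = 0:
  f'(x) = 2*(x - 2)*(x + 2)/(x^2 + 4)^2; the denominator is positive wherever f is defined, so f'(x) = 0 ⇔ 2*x^2 - 8 = 0.
  Factor: 2*x^2 - 8 = 2*(x - 2)*(x + 2) = 0.
  ⇒ x = -2, 2

f''(x) = 4*x*(12 - x^2)/(x^2 + 4)^3
Second-derivative test at each critical point:
  f''(-2) = -1/8 < 0 → local maximum
  f''(2) = 1/8 > 0 → local minimum

Critical points: x = -2 (local maximum); x = 2 (local minimum)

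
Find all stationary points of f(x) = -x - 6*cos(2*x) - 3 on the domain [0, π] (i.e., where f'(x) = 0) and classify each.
f'(x) = 12*sin(2*x) - 1

Solve f'(x) = 0 on [0, π]:
  f'(x) = 0 ⇔ sin(2*x) = 1/12, i.e. 2*x = arcsin(1/12) + 2nπ or 2*x = π − arcsin(1/12) + 2nπ; keep the solutions lying in [0, π].
  ⇒ x = asin(1/12)/2 ≈ 0.0417, -asin(1/12)/2 + pi/2 ≈ 1.5291

f''(x) = 24*cos(2*x)
Second-derivative test at each critical point:
  f''(0.0417) = 23.9165 > 0 → local minimum
  f''(1.5291) = -23.9165 < 0 → local maximum

Critical points: x = asin(1/12)/2 ≈ 0.0417 (local minimum); x = -asin(1/12)/2 + pi/2 ≈ 1.5291 (local maximum)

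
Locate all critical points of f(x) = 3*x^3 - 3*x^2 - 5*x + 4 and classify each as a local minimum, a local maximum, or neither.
f'(x) = 9*x^2 - 6*x - 5

Solve f'(x) = 0:
  9*x^2 - 6*x - 5 = 0 has no rational roots; quadratic formula: x = (6 ± √216)/18.
  ⇒ x = 1/3 - sqrt(6)/3 ≈ -0.4832, 1/3 + sqrt(6)/3 ≈ 1.1498

f''(x) = 18*x - 6
Second-derivative test at each critical point:
  f''(-0.4832) = -14.6969 < 0 → local maximum
  f''(1.1498) = 14.6969 > 0 → local minimum

Critical points: x = 1/3 - sqrt(6)/3 ≈ -0.4832 (local maximum); x = 1/3 + sqrt(6)/3 ≈ 1.1498 (local minimum)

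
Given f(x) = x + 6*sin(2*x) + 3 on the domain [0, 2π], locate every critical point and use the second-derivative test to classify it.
f'(x) = 12*cos(2*x) + 1

Solve f'(x) = 0 on [0, 2π]:
  f'(x) = 0 ⇔ cos(2*x) = -1/12, i.e. 2*x = ±arccos(-1/12) + 2nπ; keep the solutions lying in [0, 2π].
  ⇒ x = acos(-1/12)/2 ≈ 0.8271, pi - acos(-1/12)/2 ≈ 2.3145, acos(-1/12)/2 + pi ≈ 3.9687, -acos(-1/12)/2 + 2*pi ≈ 5.4561

f''(x) = -24*sin(2*x)
Second-derivative test at each critical point:
  f''(0.8271) = -23.9165 < 0 → local maximum
  f''(2.3145) = 23.9165 > 0 → local minimum
  f''(3.9687) = -23.9165 < 0 → local maximum
  f''(5.4561) = 23.9165 > 0 → local minimum

Critical points: x = acos(-1/12)/2 ≈ 0.8271 (local maximum); x = pi - acos(-1/12)/2 ≈ 2.3145 (local minimum); x = acos(-1/12)/2 + pi ≈ 3.9687 (local maximum); x = -acos(-1/12)/2 + 2*pi ≈ 5.4561 (local minimum)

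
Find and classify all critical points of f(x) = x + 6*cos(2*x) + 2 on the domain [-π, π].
f'(x) = 1 - 12*sin(2*x)

Solve f'(x) = 0 on [-π, π]:
  f'(x) = 0 ⇔ sin(2*x) = 1/12, i.e. 2*x = arcsin(1/12) + 2nπ or 2*x = π − arcsin(1/12) + 2nπ; keep the solutions lying in [-π, π].
  ⇒ x = -pi + asin(1/12)/2 ≈ -3.0999, -pi/2 - asin(1/12)/2 ≈ -1.6125, asin(1/12)/2 ≈ 0.0417, -asin(1/12)/2 + pi/2 ≈ 1.5291

f''(x) = -24*cos(2*x)
Second-derivative test at each critical point:
  f''(-3.0999) = -23.9165 < 0 → local maximum
  f''(-1.6125) = 23.9165 > 0 → local minimum
  f''(0.0417) = -23.9165 < 0 → local maximum
  f''(1.5291) = 23.9165 > 0 → local minimum

Critical points: x = -pi + asin(1/12)/2 ≈ -3.0999 (local maximum); x = -pi/2 - asin(1/12)/2 ≈ -1.6125 (local minimum); x = asin(1/12)/2 ≈ 0.0417 (local maximum); x = -asin(1/12)/2 + pi/2 ≈ 1.5291 (local minimum)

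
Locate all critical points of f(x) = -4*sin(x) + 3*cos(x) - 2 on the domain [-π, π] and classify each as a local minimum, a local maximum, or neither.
f'(x) = -3*sin(x) - 4*cos(x)

Solve f'(x) = 0 on [-π, π]:
  f'(x) = 0 ⇔ -4*cos(x) = 3*sin(x) ⇔ tan(x) = -4/3, i.e. x = arctan(-4/3) + nπ; keep the solutions lying in [-π, π].
  ⇒ x = -atan(4/3) ≈ -0.9273, pi - atan(4/3) ≈ 2.2143

f''(x) = 4*sin(x) - 3*cos(x)
Second-derivative test at each critical point:
  f''(-0.9273) = -5 < 0 → local maximum
  f''(2.2143) = 5 > 0 → local minimum

Critical points: x = -atan(4/3) ≈ -0.9273 (local maximum); x = pi - atan(4/3) ≈ 2.2143 (local minimum)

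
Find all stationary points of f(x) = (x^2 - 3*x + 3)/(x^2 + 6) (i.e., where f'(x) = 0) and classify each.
f'(x) = 3*(x^2 + 2*x - 6)/(x^4 + 12*x^2 + 36)

Solve f'(x) = 0:
  f'(x) = 3*(x^2 + 2*x - 6)/(x^2 + 6)^2; the denominator is positive wherever f is defined, so f'(x) = 0 ⇔ 3*x^2 + 6*x - 18 = 0.
  Factor: 3*x^2 + 6*x - 18 = 3*(x^2 + 2*x - 6); x^2 + 2*x - 6 = 0 has no rational roots; quadratic formula: x = (-2 ± √28)/2.
  ⇒ x = -sqrt(7) - 1 ≈ -3.6458, -1 + sqrt(7) ≈ 1.6458

f''(x) = 6*(-x^3 - 3*x^2 + 18*x + 6)/(x^6 + 18*x^4 + 108*x^2 + 216)
Second-derivative test at each critical point:
  f''(-3.6458) = -0.0427 < 0 → local maximum
  f''(1.6458) = 0.2093 > 0 → local minimum

Critical points: x = -sqrt(7) - 1 ≈ -3.6458 (local maximum); x = -1 + sqrt(7) ≈ 1.6458 (local minimum)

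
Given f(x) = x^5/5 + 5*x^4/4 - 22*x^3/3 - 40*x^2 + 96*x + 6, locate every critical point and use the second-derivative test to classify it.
f'(x) = x^4 + 5*x^3 - 22*x^2 - 80*x + 96

Solve f'(x) = 0:
  Factor: x^4 + 5*x^3 - 22*x^2 - 80*x + 96 = (x - 4)*(x - 1)*(x + 4)*(x + 6) = 0.
  ⇒ x = -6, -4, 1, 4

f''(x) = 4*x^3 + 15*x^2 - 44*x - 80
Second-derivative test at each critical point:
  f''(-6) = -140 < 0 → local maximum
  f''(-4) = 80 > 0 → local minimum
  f''(1) = -105 < 0 → local maximum
  f''(4) = 240 > 0 → local minimum

Critical points: x = -6 (local maximum); x = -4 (local minimum); x = 1 (local maximum); x = 4 (local minimum)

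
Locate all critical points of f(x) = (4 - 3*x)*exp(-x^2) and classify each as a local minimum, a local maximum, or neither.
f'(x) = (2*x*(3*x - 4) - 3)*exp(-x^2)

Solve f'(x) = 0:
  f'(x) = (6*x^2 - 8*x - 3)·exp(-x^2) and exp(-x^2) > 0 for every x, so f'(x) = 0 ⇔ 6*x^2 - 8*x - 3 = 0.
  6*x^2 - 8*x - 3 = 0 has no rational roots; quadratic formula: x = (8 ± √136)/12.
  ⇒ x = 2/3 - sqrt(34)/6 ≈ -0.3052, 2/3 + sqrt(34)/6 ≈ 1.6385

f''(x) = 2*(2*x^2*(4 - 3*x) + 9*x - 4)*exp(-x^2)
Second-derivative test at each critical point:
  f''(-0.3052) = -10.6250 < 0 → local maximum
  f''(1.6385) = 0.7959 > 0 → local minimum

Critical points: x = 2/3 - sqrt(34)/6 ≈ -0.3052 (local maximum); x = 2/3 + sqrt(34)/6 ≈ 1.6385 (local minimum)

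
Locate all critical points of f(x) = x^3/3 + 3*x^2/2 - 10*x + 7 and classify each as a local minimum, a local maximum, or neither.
f'(x) = x^2 + 3*x - 10

Solve f'(x) = 0:
  Factor: x^2 + 3*x - 10 = (x - 2)*(x + 5) = 0.
  ⇒ x = -5, 2

f''(x) = 2*x + 3
Second-derivative test at each critical point:
  f''(-5) = -7 < 0 → local maximum
  f''(2) = 7 > 0 → local minimum

Critical points: x = -5 (local maximum); x = 2 (local minimum)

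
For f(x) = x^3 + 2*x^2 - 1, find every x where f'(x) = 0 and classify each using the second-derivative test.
f'(x) = x*(3*x + 4)

Solve f'(x) = 0:
  Factor: 3*x^2 + 4*x = x*(3*x + 4) = 0.
  ⇒ x = -4/3, 0

f''(x) = 6*x + 4
Second-derivative test at each critical point:
  f''(-4/3) = -4 < 0 → local maximum
  f''(0) = 4 > 0 → local minimum

Critical points: x = -4/3 (local maximum); x = 0 (local minimum)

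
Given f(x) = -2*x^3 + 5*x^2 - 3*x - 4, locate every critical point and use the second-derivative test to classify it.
f'(x) = -6*x^2 + 10*x - 3

Solve f'(x) = 0:
  6*x^2 - 10*x + 3 = 0 has no rational roots; quadratic formula: x = (10 ± √28)/12.
  ⇒ x = 5/6 - sqrt(7)/6 ≈ 0.3924, sqrt(7)/6 + 5/6 ≈ 1.2743

f''(x) = 10 - 12*x
Second-derivative test at each critical point:
  f''(0.3924) = 5.2915 > 0 → local minimum
  f''(1.2743) = -5.2915 < 0 → local maximum

Critical points: x = 5/6 - sqrt(7)/6 ≈ 0.3924 (local minimum); x = sqrt(7)/6 + 5/6 ≈ 1.2743 (local maximum)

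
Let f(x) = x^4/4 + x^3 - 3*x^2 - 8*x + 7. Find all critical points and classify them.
f'(x) = x^3 + 3*x^2 - 6*x - 8

Solve f'(x) = 0:
  Factor: x^3 + 3*x^2 - 6*x - 8 = (x - 2)*(x + 1)*(x + 4) = 0.
  ⇒ x = -4, -1, 2

f''(x) = 3*x^2 + 6*x - 6
Second-derivative test at each critical point:
  f''(-4) = 18 > 0 → local minimum
  f''(-1) = -9 < 0 → local maximum
  f''(2) = 18 > 0 → local minimum

Critical points: x = -4 (local minimum); x = -1 (local maximum); x = 2 (local minimum)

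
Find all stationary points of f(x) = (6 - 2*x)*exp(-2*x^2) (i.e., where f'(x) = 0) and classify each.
f'(x) = 2*(4*x*(x - 3) - 1)*exp(-2*x^2)

Solve f'(x) = 0:
  f'(x) = (8*x^2 - 24*x - 2)·exp(-2*x^2) and exp(-2*x^2) > 0 for every x, so f'(x) = 0 ⇔ 8*x^2 - 24*x - 2 = 0.
  Factor: 8*x^2 - 24*x - 2 = 2*(4*x^2 - 12*x - 1); 4*x^2 - 12*x - 1 = 0 has no rational roots; quadratic formula: x = (12 ± √160)/8.
  ⇒ x = 3/2 - sqrt(10)/2 ≈ -0.0811, 3/2 + sqrt(10)/2 ≈ 3.0811

f''(x) = 8*(4*x^2*(3 - x) + 3*x - 3)*exp(-2*x^2)
Second-derivative test at each critical point:
  f''(-0.0811) = -24.9673 < 0 → local maximum
  f''(3.0811) = 1.436e-07 > 0 → local minimum

Critical points: x = 3/2 - sqrt(10)/2 ≈ -0.0811 (local maximum); x = 3/2 + sqrt(10)/2 ≈ 3.0811 (local minimum)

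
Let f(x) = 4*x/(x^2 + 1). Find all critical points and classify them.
f'(x) = 4*(1 - x^2)/(x^4 + 2*x^2 + 1)

Solve f'(x) = 0:
  f'(x) = -4*(x - 1)*(x + 1)/(x^2 + 1)^2; the denominator is positive wherever f is defined, so f'(x) = 0 ⇔ 4 - 4*x^2 = 0.
  Factor: 4 - 4*x^2 = -4*(x - 1)*(x + 1) = 0.
  ⇒ x = -1, 1

f''(x) = 8*x*(x^2 - 3)/(x^2 + 1)^3
Second-derivative test at each critical point:
  f''(-1) = 2 > 0 → local minimum
  f''(1) = -2 < 0 → local maximum

Critical points: x = -1 (local minimum); x = 1 (local maximum)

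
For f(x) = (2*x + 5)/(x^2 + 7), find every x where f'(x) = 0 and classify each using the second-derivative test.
f'(x) = 2*(-x^2 - 5*x + 7)/(x^4 + 14*x^2 + 49)

Solve f'(x) = 0:
  f'(x) = -2*(x^2 + 5*x - 7)/(x^2 + 7)^2; the denominator is positive wherever f is defined, so f'(x) = 0 ⇔ -2*x^2 - 10*x + 14 = 0.
  Factor: -2*x^2 - 10*x + 14 = -2*(x^2 + 5*x - 7); x^2 + 5*x - 7 = 0 has no rational roots; quadratic formula: x = (-5 ± √53)/2.
  ⇒ x = -sqrt(53)/2 - 5/2 ≈ -6.1401, -5/2 + sqrt(53)/2 ≈ 1.1401

f''(x) = 2*(4*x^2*(2*x + 5) - (6*x + 5)*(x^2 + 7))/(x^2 + 7)^3
Second-derivative test at each critical point:
  f''(-6.1401) = 0.0073 > 0 → local minimum
  f''(1.1401) = -0.2114 < 0 → local maximum

Critical points: x = -sqrt(53)/2 - 5/2 ≈ -6.1401 (local minimum); x = -5/2 + sqrt(53)/2 ≈ 1.1401 (local maximum)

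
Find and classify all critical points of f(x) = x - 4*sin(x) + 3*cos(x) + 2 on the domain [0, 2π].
f'(x) = -3*sin(x) - 4*cos(x) + 1

Solve f'(x) = 0 on [0, 2π]:
  f'(x) = 0 ⇔ -3*sin(x) - 4*cos(x) = -1. Write the left side as R·cos(x + φ) with R = √((-4)² + 3²) = 5, cos φ = -4/5, sin φ = 3/5; then cos(x + φ) = -1/5. Solve for x and keep the solutions lying in [0, 2π].
  ⇒ x = atan((3 + 8*sqrt(6))/(4 - 6*sqrt(6))) + pi ≈ 2.0129, atan((3 - 8*sqrt(6))/(4 + 6*sqrt(6))) + 2*pi ≈ 5.5572

f''(x) = 4*sin(x) - 3*cos(x)
Second-derivative test at each critical point:
  f''(2.0129) = 4.8990 > 0 → local minimum
  f''(5.5572) = -4.8990 < 0 → local maximum

Critical points: x = atan((3 + 8*sqrt(6))/(4 - 6*sqrt(6))) + pi ≈ 2.0129 (local minimum); x = atan((3 - 8*sqrt(6))/(4 + 6*sqrt(6))) + 2*pi ≈ 5.5572 (local maximum)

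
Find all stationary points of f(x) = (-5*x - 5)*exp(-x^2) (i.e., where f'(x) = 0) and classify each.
f'(x) = 5*(2*x*(x + 1) - 1)*exp(-x^2)

Solve f'(x) = 0:
  f'(x) = (10*x^2 + 10*x - 5)·exp(-x^2) and exp(-x^2) > 0 for every x, so f'(x) = 0 ⇔ 10*x^2 + 10*x - 5 = 0.
  Factor: 10*x^2 + 10*x - 5 = 5*(2*x^2 + 2*x - 1); 2*x^2 + 2*x - 1 = 0 has no rational roots; quadratic formula: x = (-2 ± √12)/4.
  ⇒ x = -sqrt(3)/2 - 1/2 ≈ -1.3660, -1/2 + sqrt(3)/2 ≈ 0.3660

f''(x) = 10*(-2*x^2*(x + 1) + 3*x + 1)*exp(-x^2)
Second-derivative test at each critical point:
  f''(-1.3660) = -2.6801 < 0 → local maximum
  f''(0.3660) = 15.1487 > 0 → local minimum

Critical points: x = -sqrt(3)/2 - 1/2 ≈ -1.3660 (local maximum); x = -1/2 + sqrt(3)/2 ≈ 0.3660 (local minimum)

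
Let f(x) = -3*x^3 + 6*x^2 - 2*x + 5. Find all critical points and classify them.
f'(x) = -9*x^2 + 12*x - 2

Solve f'(x) = 0:
  9*x^2 - 12*x + 2 = 0 has no rational roots; quadratic formula: x = (12 ± √72)/18.
  ⇒ x = 2/3 - sqrt(2)/3 ≈ 0.1953, sqrt(2)/3 + 2/3 ≈ 1.1381

f''(x) = 12 - 18*x
Second-derivative test at each critical point:
  f''(0.1953) = 8.4853 > 0 → local minimum
  f''(1.1381) = -8.4853 < 0 → local maximum

Critical points: x = 2/3 - sqrt(2)/3 ≈ 0.1953 (local minimum); x = sqrt(2)/3 + 2/3 ≈ 1.1381 (local maximum)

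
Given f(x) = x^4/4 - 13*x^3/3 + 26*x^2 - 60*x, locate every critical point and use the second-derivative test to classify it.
f'(x) = x^3 - 13*x^2 + 52*x - 60

Solve f'(x) = 0:
  Factor: x^3 - 13*x^2 + 52*x - 60 = (x - 6)*(x - 5)*(x - 2) = 0.
  ⇒ x = 2, 5, 6

f''(x) = 3*x^2 - 26*x + 52
Second-derivative test at each critical point:
  f''(2) = 12 > 0 → local minimum
  f''(5) = -3 < 0 → local maximum
  f''(6) = 4 > 0 → local minimum

Critical points: x = 2 (local minimum); x = 5 (local maximum); x = 6 (local minimum)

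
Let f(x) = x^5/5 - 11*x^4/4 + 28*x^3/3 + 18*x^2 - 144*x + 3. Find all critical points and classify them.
f'(x) = x^4 - 11*x^3 + 28*x^2 + 36*x - 144

Solve f'(x) = 0:
  Factor: x^4 - 11*x^3 + 28*x^2 + 36*x - 144 = (x - 6)*(x - 4)*(x - 3)*(x + 2) = 0.
  ⇒ x = -2, 3, 4, 6

f''(x) = 4*x^3 - 33*x^2 + 56*x + 36
Second-derivative test at each critical point:
  f''(-2) = -240 < 0 → local maximum
  f''(3) = 15 > 0 → local minimum
  f''(4) = -12 < 0 → local maximum
  f''(6) = 48 > 0 → local minimum

Critical points: x = -2 (local maximum); x = 3 (local minimum); x = 4 (local maximum); x = 6 (local minimum)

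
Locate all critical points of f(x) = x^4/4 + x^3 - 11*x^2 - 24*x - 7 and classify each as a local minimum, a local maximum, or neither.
f'(x) = x^3 + 3*x^2 - 22*x - 24

Solve f'(x) = 0:
  Factor: x^3 + 3*x^2 - 22*x - 24 = (x - 4)*(x + 1)*(x + 6) = 0.
  ⇒ x = -6, -1, 4

f''(x) = 3*x^2 + 6*x - 22
Second-derivative test at each critical point:
  f''(-6) = 50 > 0 → local minimum
  f''(-1) = -25 < 0 → local maximum
  f''(4) = 50 > 0 → local minimum

Critical points: x = -6 (local minimum); x = -1 (local maximum); x = 4 (local minimum)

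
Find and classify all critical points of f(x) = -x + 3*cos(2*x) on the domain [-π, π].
f'(x) = -6*sin(2*x) - 1

Solve f'(x) = 0 on [-π, π]:
  f'(x) = 0 ⇔ sin(2*x) = -1/6, i.e. 2*x = arcsin(-1/6) + 2nπ or 2*x = π − arcsin(-1/6) + 2nπ; keep the solutions lying in [-π, π].
  ⇒ x = -pi/2 + asin(1/6)/2 ≈ -1.4871, -asin(1/6)/2 ≈ -0.0837, asin(1/6)/2 + pi/2 ≈ 1.6545, pi - asin(1/6)/2 ≈ 3.0579

f''(x) = -12*cos(2*x)
Second-derivative test at each critical point:
  f''(-1.4871) = 11.8322 > 0 → local minimum
  f''(-0.0837) = -11.8322 < 0 → local maximum
  f''(1.6545) = 11.8322 > 0 → local minimum
  f''(3.0579) = -11.8322 < 0 → local maximum

Critical points: x = -pi/2 + asin(1/6)/2 ≈ -1.4871 (local minimum); x = -asin(1/6)/2 ≈ -0.0837 (local maximum); x = asin(1/6)/2 + pi/2 ≈ 1.6545 (local minimum); x = pi - asin(1/6)/2 ≈ 3.0579 (local maximum)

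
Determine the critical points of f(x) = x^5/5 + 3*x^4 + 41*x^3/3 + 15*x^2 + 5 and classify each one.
f'(x) = x*(x^3 + 12*x^2 + 41*x + 30)

Solve f'(x) = 0:
  Factor: x^4 + 12*x^3 + 41*x^2 + 30*x = x*(x + 1)*(x + 5)*(x + 6) = 0.
  ⇒ x = -6, -5, -1, 0

f''(x) = 4*x^3 + 36*x^2 + 82*x + 30
Second-derivative test at each critical point:
  f''(-6) = -30 < 0 → local maximum
  f''(-5) = 20 > 0 → local minimum
  f''(-1) = -20 < 0 → local maximum
  f''(0) = 30 > 0 → local minimum

Critical points: x = -6 (local maximum); x = -5 (local minimum); x = -1 (local maximum); x = 0 (local minimum)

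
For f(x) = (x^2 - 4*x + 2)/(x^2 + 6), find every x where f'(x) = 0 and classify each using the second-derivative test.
f'(x) = 4*(x^2 + 2*x - 6)/(x^4 + 12*x^2 + 36)

Solve f'(x) = 0:
  f'(x) = 4*(x^2 + 2*x - 6)/(x^2 + 6)^2; the denominator is positive wherever f is defined, so f'(x) = 0 ⇔ 4*x^2 + 8*x - 24 = 0.
  Factor: 4*x^2 + 8*x - 24 = 4*(x^2 + 2*x - 6); x^2 + 2*x - 6 = 0 has no rational roots; quadratic formula: x = (-2 ± √28)/2.
  ⇒ x = -sqrt(7) - 1 ≈ -3.6458, -1 + sqrt(7) ≈ 1.6458

f''(x) = 8*(-x^3 - 3*x^2 + 18*x + 6)/(x^6 + 18*x^4 + 108*x^2 + 216)
Second-derivative test at each critical point:
  f''(-3.6458) = -0.0569 < 0 → local maximum
  f''(1.6458) = 0.2791 > 0 → local minimum

Critical points: x = -sqrt(7) - 1 ≈ -3.6458 (local maximum); x = -1 + sqrt(7) ≈ 1.6458 (local minimum)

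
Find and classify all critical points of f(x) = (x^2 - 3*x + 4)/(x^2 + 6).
f'(x) = (3*x^2 + 4*x - 18)/(x^4 + 12*x^2 + 36)

Solve f'(x) = 0:
  f'(x) = (3*x^2 + 4*x - 18)/(x^2 + 6)^2; the denominator is positive wherever f is defined, so f'(x) = 0 ⇔ 3*x^2 + 4*x - 18 = 0.
  3*x^2 + 4*x - 18 = 0 has no rational roots; quadratic formula: x = (-4 ± √232)/6.
  ⇒ x = -sqrt(58)/3 - 2/3 ≈ -3.2053, -2/3 + sqrt(58)/3 ≈ 1.8719

f''(x) = 6*(-x^3 - 2*x^2 + 18*x + 4)/(x^6 + 18*x^4 + 108*x^2 + 216)
Second-derivative test at each critical point:
  f''(-3.2053) = -0.0575 < 0 → local maximum
  f''(1.8719) = 0.1686 > 0 → local minimum

Critical points: x = -sqrt(58)/3 - 2/3 ≈ -3.2053 (local maximum); x = -2/3 + sqrt(58)/3 ≈ 1.8719 (local minimum)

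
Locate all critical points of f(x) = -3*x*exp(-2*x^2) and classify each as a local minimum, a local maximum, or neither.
f'(x) = 3*(4*x^2 - 1)*exp(-2*x^2)

Solve f'(x) = 0:
  f'(x) = (12*x^2 - 3)·exp(-2*x^2) and exp(-2*x^2) > 0 for every x, so f'(x) = 0 ⇔ 12*x^2 - 3 = 0.
  Factor: 12*x^2 - 3 = 3*(2*x - 1)*(2*x + 1) = 0.
  ⇒ x = -1/2, 1/2

f''(x) = (-48*x^3 + 36*x)*exp(-2*x^2)
Second-derivative test at each critical point:
  f''(-1/2) = -7.2784 < 0 → local maximum
  f''(1/2) = 7.2784 > 0 → local minimum

Critical points: x = -1/2 (local maximum); x = 1/2 (local minimum)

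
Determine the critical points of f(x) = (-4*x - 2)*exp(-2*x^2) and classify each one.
f'(x) = 4*(2*x*(2*x + 1) - 1)*exp(-2*x^2)

Solve f'(x) = 0:
  f'(x) = (16*x^2 + 8*x - 4)·exp(-2*x^2) and exp(-2*x^2) > 0 for every x, so f'(x) = 0 ⇔ 16*x^2 + 8*x - 4 = 0.
  Factor: 16*x^2 + 8*x - 4 = 4*(4*x^2 + 2*x - 1); 4*x^2 + 2*x - 1 = 0 has no rational roots; quadratic formula: x = (-2 ± √20)/8.
  ⇒ x = -sqrt(5)/4 - 1/4 ≈ -0.8090, -1/4 + sqrt(5)/4 ≈ 0.3090

f''(x) = 8*(-8*x^3 - 4*x^2 + 6*x + 1)*exp(-2*x^2)
Second-derivative test at each critical point:
  f''(-0.8090) = -4.8314 < 0 → local maximum
  f''(0.3090) = 14.7786 > 0 → local minimum

Critical points: x = -sqrt(5)/4 - 1/4 ≈ -0.8090 (local maximum); x = -1/4 + sqrt(5)/4 ≈ 0.3090 (local minimum)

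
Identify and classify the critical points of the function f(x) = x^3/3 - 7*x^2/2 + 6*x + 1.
f'(x) = x^2 - 7*x + 6

Solve f'(x) = 0:
  Factor: x^2 - 7*x + 6 = (x - 6)*(x - 1) = 0.
  ⇒ x = 1, 6

f''(x) = 2*x - 7
Second-derivative test at each critical point:
  f''(1) = -5 < 0 → local maximum
  f''(6) = 5 > 0 → local minimum

Critical points: x = 1 (local maximum); x = 6 (local minimum)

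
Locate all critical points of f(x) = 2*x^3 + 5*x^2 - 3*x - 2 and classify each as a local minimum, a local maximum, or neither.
f'(x) = 6*x^2 + 10*x - 3

Solve f'(x) = 0:
  6*x^2 + 10*x - 3 = 0 has no rational roots; quadratic formula: x = (-10 ± √172)/12.
  ⇒ x = -sqrt(43)/6 - 5/6 ≈ -1.9262, -5/6 + sqrt(43)/6 ≈ 0.2596

f''(x) = 12*x + 10
Second-derivative test at each critical point:
  f''(-1.9262) = -13.1149 < 0 → local maximum
  f''(0.2596) = 13.1149 > 0 → local minimum

Critical points: x = -sqrt(43)/6 - 5/6 ≈ -1.9262 (local maximum); x = -5/6 + sqrt(43)/6 ≈ 0.2596 (local minimum)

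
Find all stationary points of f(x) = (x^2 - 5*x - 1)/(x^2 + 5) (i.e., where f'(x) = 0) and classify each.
f'(x) = (5*x^2 + 12*x - 25)/(x^4 + 10*x^2 + 25)

Solve f'(x) = 0:
  f'(x) = (5*x^2 + 12*x - 25)/(x^2 + 5)^2; the denominator is positive wherever f is defined, so f'(x) = 0 ⇔ 5*x^2 + 12*x - 25 = 0.
  5*x^2 + 12*x - 25 = 0 has no rational roots; quadratic formula: x = (-12 ± √644)/10.
  ⇒ x = -sqrt(161)/5 - 6/5 ≈ -3.7377, -6/5 + sqrt(161)/5 ≈ 1.3377

f''(x) = 2*(-5*x^3 - 18*x^2 + 75*x + 30)/(x^6 + 15*x^4 + 75*x^2 + 125)
Second-derivative test at each critical point:
  f''(-3.7377) = -0.0705 < 0 → local maximum
  f''(1.3377) = 0.5505 > 0 → local minimum

Critical points: x = -sqrt(161)/5 - 6/5 ≈ -3.7377 (local maximum); x = -6/5 + sqrt(161)/5 ≈ 1.3377 (local minimum)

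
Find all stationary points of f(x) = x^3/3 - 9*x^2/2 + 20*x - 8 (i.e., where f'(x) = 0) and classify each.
f'(x) = x^2 - 9*x + 20

Solve f'(x) = 0:
  Factor: x^2 - 9*x + 20 = (x - 5)*(x - 4) = 0.
  ⇒ x = 4, 5

f''(x) = 2*x - 9
Second-derivative test at each critical point:
  f''(4) = -1 < 0 → local maximum
  f''(5) = 1 > 0 → local minimum

Critical points: x = 4 (local maximum); x = 5 (local minimum)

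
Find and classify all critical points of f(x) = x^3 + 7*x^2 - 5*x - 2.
f'(x) = 3*x^2 + 14*x - 5

Solve f'(x) = 0:
  Factor: 3*x^2 + 14*x - 5 = (x + 5)*(3*x - 1) = 0.
  ⇒ x = -5, 1/3

f''(x) = 6*x + 14
Second-derivative test at each critical point:
  f''(-5) = -16 < 0 → local maximum
  f''(1/3) = 16 > 0 → local minimum

Critical points: x = -5 (local maximum); x = 1/3 (local minimum)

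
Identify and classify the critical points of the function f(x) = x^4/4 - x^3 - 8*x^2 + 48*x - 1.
f'(x) = x^3 - 3*x^2 - 16*x + 48

Solve f'(x) = 0:
  Factor: x^3 - 3*x^2 - 16*x + 48 = (x - 4)*(x - 3)*(x + 4) = 0.
  ⇒ x = -4, 3, 4

f''(x) = 3*x^2 - 6*x - 16
Second-derivative test at each critical point:
  f''(-4) = 56 > 0 → local minimum
  f''(3) = -7 < 0 → local maximum
  f''(4) = 8 > 0 → local minimum

Critical points: x = -4 (local minimum); x = 3 (local maximum); x = 4 (local minimum)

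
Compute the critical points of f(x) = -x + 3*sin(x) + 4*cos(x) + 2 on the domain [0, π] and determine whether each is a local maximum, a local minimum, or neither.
f'(x) = -4*sin(x) + 3*cos(x) - 1

Solve f'(x) = 0 on [0, π]:
  f'(x) = 0 ⇔ -4*sin(x) + 3*cos(x) = 1. Write the left side as R·cos(x + φ) with R = √(3² + 4²) = 5, cos φ = 3/5, sin φ = 4/5; then cos(x + φ) = 1/5. Solve for x and keep the solutions lying in [0, π].
  ⇒ x = atan((-4 + 6*sqrt(6))/(3 + 8*sqrt(6))) ≈ 0.4421

f''(x) = -3*sin(x) - 4*cos(x)
Second-derivative test at each critical point:
  f''(0.4421) = -4.8990 < 0 → local maximum

Critical points: x = atan((-4 + 6*sqrt(6))/(3 + 8*sqrt(6))) ≈ 0.4421 (local maximum)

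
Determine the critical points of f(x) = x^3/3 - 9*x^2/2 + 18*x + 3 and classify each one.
f'(x) = x^2 - 9*x + 18

Solve f'(x) = 0:
  Factor: x^2 - 9*x + 18 = (x - 6)*(x - 3) = 0.
  ⇒ x = 3, 6

f''(x) = 2*x - 9
Second-derivative test at each critical point:
  f''(3) = -3 < 0 → local maximum
  f''(6) = 3 > 0 → local minimum

Critical points: x = 3 (local maximum); x = 6 (local minimum)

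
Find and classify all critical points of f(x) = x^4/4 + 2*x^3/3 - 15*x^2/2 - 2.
f'(x) = x*(x^2 + 2*x - 15)

Solve f'(x) = 0:
  Factor: x^3 + 2*x^2 - 15*x = x*(x - 3)*(x + 5) = 0.
  ⇒ x = -5, 0, 3

f''(x) = 3*x^2 + 4*x - 15
Second-derivative test at each critical point:
  f''(-5) = 40 > 0 → local minimum
  f''(0) = -15 < 0 → local maximum
  f''(3) = 24 > 0 → local minimum

Critical points: x = -5 (local minimum); x = 0 (local maximum); x = 3 (local minimum)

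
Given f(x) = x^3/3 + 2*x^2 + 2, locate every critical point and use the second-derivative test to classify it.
f'(x) = x*(x + 4)

Solve f'(x) = 0:
  Factor: x^2 + 4*x = x*(x + 4) = 0.
  ⇒ x = -4, 0

f''(x) = 2*x + 4
Second-derivative test at each critical point:
  f''(-4) = -4 < 0 → local maximum
  f''(0) = 4 > 0 → local minimum

Critical points: x = -4 (local maximum); x = 0 (local minimum)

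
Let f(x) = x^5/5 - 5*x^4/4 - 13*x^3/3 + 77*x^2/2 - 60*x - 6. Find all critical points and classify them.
f'(x) = x^4 - 5*x^3 - 13*x^2 + 77*x - 60

Solve f'(x) = 0:
  Factor: x^4 - 5*x^3 - 13*x^2 + 77*x - 60 = (x - 5)*(x - 3)*(x - 1)*(x + 4) = 0.
  ⇒ x = -4, 1, 3, 5

f''(x) = 4*x^3 - 15*x^2 - 26*x + 77
Second-derivative test at each critical point:
  f''(-4) = -315 < 0 → local maximum
  f''(1) = 40 > 0 → local minimum
  f''(3) = -28 < 0 → local maximum
  f''(5) = 72 > 0 → local minimum

Critical points: x = -4 (local maximum); x = 1 (local minimum); x = 3 (local maximum); x = 5 (local minimum)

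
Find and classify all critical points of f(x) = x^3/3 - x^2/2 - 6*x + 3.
f'(x) = x^2 - x - 6

Solve f'(x) = 0:
  Factor: x^2 - x - 6 = (x - 3)*(x + 2) = 0.
  ⇒ x = -2, 3

f''(x) = 2*x - 1
Second-derivative test at each critical point:
  f''(-2) = -5 < 0 → local maximum
  f''(3) = 5 > 0 → local minimum

Critical points: x = -2 (local maximum); x = 3 (local minimum)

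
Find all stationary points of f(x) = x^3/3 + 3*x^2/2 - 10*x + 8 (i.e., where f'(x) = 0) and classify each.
f'(x) = x^2 + 3*x - 10

Solve f'(x) = 0:
  Factor: x^2 + 3*x - 10 = (x - 2)*(x + 5) = 0.
  ⇒ x = -5, 2

f''(x) = 2*x + 3
Second-derivative test at each critical point:
  f''(-5) = -7 < 0 → local maximum
  f''(2) = 7 > 0 → local minimum

Critical points: x = -5 (local maximum); x = 2 (local minimum)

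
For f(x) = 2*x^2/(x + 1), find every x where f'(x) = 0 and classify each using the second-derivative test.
f'(x) = 2*x*(x + 2)/(x^2 + 2*x + 1)

Solve f'(x) = 0:
  f'(x) = 2*x*(x + 2)/(x + 1)^2; the denominator is positive wherever f is defined, so f'(x) = 0 ⇔ 2*x^2 + 4*x = 0.
  Factor: 2*x^2 + 4*x = 2*x*(x + 2) = 0.
  ⇒ x = -2, 0

f''(x) = 4/(x^3 + 3*x^2 + 3*x + 1)
Second-derivative test at each critical point:
  f''(-2) = -4 < 0 → local maximum
  f''(0) = 4 > 0 → local minimum

Critical points: x = -2 (local maximum); x = 0 (local minimum)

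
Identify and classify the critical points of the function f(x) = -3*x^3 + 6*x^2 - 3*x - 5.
f'(x) = -9*x^2 + 12*x - 3

Solve f'(x) = 0:
  Factor: -9*x^2 + 12*x - 3 = -3*(x - 1)*(3*x - 1) = 0.
  ⇒ x = 1/3, 1

f''(x) = 12 - 18*x
Second-derivative test at each critical point:
  f''(1/3) = 6 > 0 → local minimum
  f''(1) = -6 < 0 → local maximum

Critical points: x = 1/3 (local minimum); x = 1 (local maximum)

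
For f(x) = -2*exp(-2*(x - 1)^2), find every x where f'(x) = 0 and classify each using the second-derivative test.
f'(x) = 8*(x - 1)*exp(-2*(x - 1)^2)

Solve f'(x) = 0:
  f'(x) = (8*x - 8)·exp(-2*(x - 1)^2) and exp(-2*(x - 1)^2) > 0 for every x, so f'(x) = 0 ⇔ 8*x - 8 = 0.
  Factor: 8*x - 8 = 8*(x - 1) = 0.
  ⇒ x = 1

f''(x) = 8*(1 - 4*(x - 1)^2)*exp(-2*(x - 1)^2)
Second-derivative test at each critical point:
  f''(1) = 8 > 0 → local minimum

Critical points: x = 1 (local minimum)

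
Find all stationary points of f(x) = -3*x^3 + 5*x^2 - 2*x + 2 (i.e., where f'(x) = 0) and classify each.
f'(x) = -9*x^2 + 10*x - 2

Solve f'(x) = 0:
  9*x^2 - 10*x + 2 = 0 has no rational roots; quadratic formula: x = (10 ± √28)/18.
  ⇒ x = 5/9 - sqrt(7)/9 ≈ 0.2616, sqrt(7)/9 + 5/9 ≈ 0.8495

f''(x) = 10 - 18*x
Second-derivative test at each critical point:
  f''(0.2616) = 5.2915 > 0 → local minimum
  f''(0.8495) = -5.2915 < 0 → local maximum

Critical points: x = 5/9 - sqrt(7)/9 ≈ 0.2616 (local minimum); x = sqrt(7)/9 + 5/9 ≈ 0.8495 (local maximum)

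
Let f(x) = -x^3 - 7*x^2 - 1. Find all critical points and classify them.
f'(x) = x*(-3*x - 14)

Solve f'(x) = 0:
  Factor: -3*x^2 - 14*x = -x*(3*x + 14) = 0.
  ⇒ x = -14/3, 0

f''(x) = -6*x - 14
Second-derivative test at each critical point:
  f''(-14/3) = 14 > 0 → local minimum
  f''(0) = -14 < 0 → local maximum

Critical points: x = -14/3 (local minimum); x = 0 (local maximum)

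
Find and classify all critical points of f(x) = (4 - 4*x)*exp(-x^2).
f'(x) = 4*(2*x*(x - 1) - 1)*exp(-x^2)

Solve f'(x) = 0:
  f'(x) = (8*x^2 - 8*x - 4)·exp(-x^2) and exp(-x^2) > 0 for every x, so f'(x) = 0 ⇔ 8*x^2 - 8*x - 4 = 0.
  Factor: 8*x^2 - 8*x - 4 = 4*(2*x^2 - 2*x - 1); 2*x^2 - 2*x - 1 = 0 has no rational roots; quadratic formula: x = (2 ± √12)/4.
  ⇒ x = 1/2 - sqrt(3)/2 ≈ -0.3660, 1/2 + sqrt(3)/2 ≈ 1.3660

f''(x) = 8*(2*x^2*(1 - x) + 3*x - 1)*exp(-x^2)
Second-derivative test at each critical point:
  f''(-0.3660) = -12.1190 < 0 → local maximum
  f''(1.3660) = 2.1441 > 0 → local minimum

Critical points: x = 1/2 - sqrt(3)/2 ≈ -0.3660 (local maximum); x = 1/2 + sqrt(3)/2 ≈ 1.3660 (local minimum)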